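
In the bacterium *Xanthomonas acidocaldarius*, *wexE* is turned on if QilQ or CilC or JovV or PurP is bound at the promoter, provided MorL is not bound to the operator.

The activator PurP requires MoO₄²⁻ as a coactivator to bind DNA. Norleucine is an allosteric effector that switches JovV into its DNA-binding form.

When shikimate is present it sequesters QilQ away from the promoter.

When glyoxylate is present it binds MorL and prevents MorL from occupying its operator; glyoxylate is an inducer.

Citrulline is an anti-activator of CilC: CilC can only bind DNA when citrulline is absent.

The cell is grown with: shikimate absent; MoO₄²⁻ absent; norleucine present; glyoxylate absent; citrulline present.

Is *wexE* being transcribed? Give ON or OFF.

OFF

Shikimate is absent, so QilQ is active.
Citrulline is present, so CilC is inactive.
Glyoxylate is absent, so MorL is active.
Norleucine is present, so JovV is active.
MoO₄²⁻ is absent, so PurP is inactive.
With repressor MorL bound, *wexE* is not transcribed.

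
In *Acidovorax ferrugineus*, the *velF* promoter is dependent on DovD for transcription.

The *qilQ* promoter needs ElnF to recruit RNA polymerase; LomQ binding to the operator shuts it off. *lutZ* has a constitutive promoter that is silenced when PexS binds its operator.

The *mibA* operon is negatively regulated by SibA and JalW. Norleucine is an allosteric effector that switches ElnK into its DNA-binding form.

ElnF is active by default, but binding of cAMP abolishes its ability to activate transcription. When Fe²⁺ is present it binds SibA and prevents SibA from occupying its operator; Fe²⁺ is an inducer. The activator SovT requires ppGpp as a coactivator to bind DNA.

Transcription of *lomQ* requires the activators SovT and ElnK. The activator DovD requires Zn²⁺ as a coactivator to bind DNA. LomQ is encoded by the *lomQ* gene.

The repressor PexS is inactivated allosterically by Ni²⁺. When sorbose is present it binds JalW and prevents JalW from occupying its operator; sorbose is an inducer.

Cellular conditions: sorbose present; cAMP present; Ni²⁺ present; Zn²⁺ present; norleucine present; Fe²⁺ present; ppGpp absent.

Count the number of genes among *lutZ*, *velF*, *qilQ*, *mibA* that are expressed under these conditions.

Ni²⁺ is present, so PexS is inactive.
With no repressor bound, *lutZ* is transcribed.
→ *lutZ* is ON.
Zn²⁺ is present, so DovD is active.
No repressor is bound and DovD is active, so *velF* is transcribed.
→ *velF* is ON.
ppGpp is absent, so SovT is inactive.
Norleucine is present, so ElnK is active.
Required activator SovT is absent, so *lomQ* is not transcribed.
So LomQ is not produced.
cAMP is present, so ElnF is inactive.
Required activator ElnF is absent, so *qilQ* is not transcribed.
→ *qilQ* is OFF.
Fe²⁺ is present, so SibA is inactive.
Sorbose is present, so JalW is inactive.
With no repressor bound, *mibA* is transcribed.
→ *mibA* is ON.
3 of the 4 genes are transcribed.

3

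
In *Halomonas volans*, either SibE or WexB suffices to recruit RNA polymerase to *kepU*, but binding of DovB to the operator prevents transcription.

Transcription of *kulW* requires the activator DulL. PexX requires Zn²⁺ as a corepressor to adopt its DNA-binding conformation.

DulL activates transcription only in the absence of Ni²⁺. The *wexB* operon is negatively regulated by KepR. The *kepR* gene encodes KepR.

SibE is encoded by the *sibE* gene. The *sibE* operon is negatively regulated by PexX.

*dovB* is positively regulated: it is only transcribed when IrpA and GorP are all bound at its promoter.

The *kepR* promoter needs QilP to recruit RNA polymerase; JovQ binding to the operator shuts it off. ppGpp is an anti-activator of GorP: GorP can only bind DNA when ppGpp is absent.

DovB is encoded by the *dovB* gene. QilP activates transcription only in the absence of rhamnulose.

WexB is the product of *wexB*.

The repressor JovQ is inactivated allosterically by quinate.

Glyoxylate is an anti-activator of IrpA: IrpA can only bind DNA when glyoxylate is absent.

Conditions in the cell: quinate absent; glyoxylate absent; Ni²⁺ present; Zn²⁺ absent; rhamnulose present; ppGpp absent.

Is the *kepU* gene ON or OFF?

Zn²⁺ is absent, so PexX is inactive.
With no repressor bound, *sibE* is transcribed.
So SibE is produced and active.
Glyoxylate is absent, so IrpA is active.
ppGpp is absent, so GorP is active.
No repressor is bound and IrpA and GorP are active, so *dovB* is transcribed.
So DovB is produced and active.
Quinate is absent, so JovQ is active.
Rhamnulose is present, so QilP is inactive.
With repressor JovQ bound, *kepR* is not transcribed.
So KepR is not produced.
With no repressor bound, *wexB* is transcribed.
So WexB is produced and active.
With repressor DovB bound, *kepU* is not transcribed.

OFF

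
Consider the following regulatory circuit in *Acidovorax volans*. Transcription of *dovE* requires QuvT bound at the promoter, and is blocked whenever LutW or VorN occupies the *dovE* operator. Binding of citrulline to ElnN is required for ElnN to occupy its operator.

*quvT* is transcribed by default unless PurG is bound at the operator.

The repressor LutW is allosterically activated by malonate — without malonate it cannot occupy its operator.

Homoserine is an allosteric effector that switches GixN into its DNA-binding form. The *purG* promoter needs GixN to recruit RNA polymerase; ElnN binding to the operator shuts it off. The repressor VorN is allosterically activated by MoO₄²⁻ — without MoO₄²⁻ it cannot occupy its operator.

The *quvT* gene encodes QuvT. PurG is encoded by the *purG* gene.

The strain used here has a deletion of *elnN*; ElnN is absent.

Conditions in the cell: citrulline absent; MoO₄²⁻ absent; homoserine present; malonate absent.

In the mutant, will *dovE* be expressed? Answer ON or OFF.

OFF

Homoserine is present, so GixN is active.
ElnN is non-functional in this strain, so it has no effect.
No repressor is bound and GixN is active, so *purG* is transcribed.
So PurG is produced and active.
With repressor PurG bound, *quvT* is not transcribed.
So QuvT is not produced.
Malonate is absent, so LutW is inactive.
MoO₄²⁻ is absent, so VorN is inactive.
Required activator QuvT is absent, so *dovE* is not transcribed.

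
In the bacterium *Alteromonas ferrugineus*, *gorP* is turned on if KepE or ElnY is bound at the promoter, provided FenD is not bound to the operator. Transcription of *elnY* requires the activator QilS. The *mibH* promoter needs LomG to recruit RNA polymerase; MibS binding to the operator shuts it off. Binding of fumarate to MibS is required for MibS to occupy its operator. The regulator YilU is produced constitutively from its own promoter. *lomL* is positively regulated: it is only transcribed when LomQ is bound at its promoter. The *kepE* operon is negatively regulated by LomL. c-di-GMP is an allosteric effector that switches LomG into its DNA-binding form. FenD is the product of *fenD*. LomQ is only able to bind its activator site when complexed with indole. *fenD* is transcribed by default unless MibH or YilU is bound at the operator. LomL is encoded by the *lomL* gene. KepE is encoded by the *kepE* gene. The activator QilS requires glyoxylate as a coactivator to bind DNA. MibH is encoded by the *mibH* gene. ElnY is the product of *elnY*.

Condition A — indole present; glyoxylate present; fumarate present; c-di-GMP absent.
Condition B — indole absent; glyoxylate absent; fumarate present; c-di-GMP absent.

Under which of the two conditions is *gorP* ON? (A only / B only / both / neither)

both

Condition A:
Indole is present, so LomQ is active.
No repressor is bound and LomQ is active, so *lomL* is transcribed.
So LomL is produced and active.
With repressor LomL bound, *kepE* is not transcribed.
So KepE is not produced.
Glyoxylate is present, so QilS is active.
No repressor is bound and QilS is active, so *elnY* is transcribed.
So ElnY is produced and active.
Fumarate is present, so MibS is active.
c-di-GMP is absent, so LomG is inactive.
With repressor MibS bound, *mibH* is not transcribed.
So MibH is not produced.
YilU is produced constitutively and is active.
With repressor YilU bound, *fenD* is not transcribed.
So FenD is not produced.
Activator ElnY is present, so *gorP* is transcribed.
→ *gorP* is ON in A.
Condition B:
Indole is absent, so LomQ is inactive.
Required activator LomQ is absent, so *lomL* is not transcribed.
So LomL is not produced.
With no repressor bound, *kepE* is transcribed.
So KepE is produced and active.
Glyoxylate is absent, so QilS is inactive.
Required activator QilS is absent, so *elnY* is not transcribed.
So ElnY is not produced.
Fumarate is present, so MibS is active.
c-di-GMP is absent, so LomG is inactive.
With repressor MibS bound, *mibH* is not transcribed.
So MibH is not produced.
YilU is produced constitutively and is active.
With repressor YilU bound, *fenD* is not transcribed.
So FenD is not produced.
Activator KepE is present, so *gorP* is transcribed.
→ *gorP* is ON in B.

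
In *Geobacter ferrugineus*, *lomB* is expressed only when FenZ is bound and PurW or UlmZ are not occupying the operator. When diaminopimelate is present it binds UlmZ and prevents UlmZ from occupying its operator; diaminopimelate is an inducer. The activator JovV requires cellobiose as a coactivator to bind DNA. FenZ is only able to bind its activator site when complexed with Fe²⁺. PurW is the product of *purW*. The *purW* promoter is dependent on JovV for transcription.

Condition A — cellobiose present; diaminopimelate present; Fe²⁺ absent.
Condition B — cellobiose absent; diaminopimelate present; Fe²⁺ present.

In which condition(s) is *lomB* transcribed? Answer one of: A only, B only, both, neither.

Condition A:
Cellobiose is present, so JovV is active.
No repressor is bound and JovV is active, so *purW* is transcribed.
So PurW is produced and active.
Diaminopimelate is present, so UlmZ is inactive.
Fe²⁺ is absent, so FenZ is inactive.
With repressor PurW bound, *lomB* is not transcribed.
→ *lomB* is OFF in A.
Condition B:
Cellobiose is absent, so JovV is inactive.
Required activator JovV is absent, so *purW* is not transcribed.
So PurW is not produced.
Diaminopimelate is present, so UlmZ is inactive.
Fe²⁺ is present, so FenZ is active.
No repressor is bound and FenZ is active, so *lomB* is transcribed.
→ *lomB* is ON in B.

B only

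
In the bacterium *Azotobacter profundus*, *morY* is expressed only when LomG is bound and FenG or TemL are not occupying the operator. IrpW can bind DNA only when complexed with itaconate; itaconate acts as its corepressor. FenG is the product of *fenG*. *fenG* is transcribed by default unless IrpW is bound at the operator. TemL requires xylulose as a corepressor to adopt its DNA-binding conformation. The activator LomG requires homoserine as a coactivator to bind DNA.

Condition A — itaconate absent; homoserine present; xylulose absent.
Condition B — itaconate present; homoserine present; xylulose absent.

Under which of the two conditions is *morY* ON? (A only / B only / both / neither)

Condition A:
Itaconate is absent, so IrpW is inactive.
With no repressor bound, *fenG* is transcribed.
So FenG is produced and active.
Homoserine is present, so LomG is active.
Xylulose is absent, so TemL is inactive.
With repressor FenG bound, *morY* is not transcribed.
→ *morY* is OFF in A.
Condition B:
Itaconate is present, so IrpW is active.
With repressor IrpW bound, *fenG* is not transcribed.
So FenG is not produced.
Homoserine is present, so LomG is active.
Xylulose is absent, so TemL is inactive.
No repressor is bound and LomG is active, so *morY* is transcribed.
→ *morY* is ON in B.

B only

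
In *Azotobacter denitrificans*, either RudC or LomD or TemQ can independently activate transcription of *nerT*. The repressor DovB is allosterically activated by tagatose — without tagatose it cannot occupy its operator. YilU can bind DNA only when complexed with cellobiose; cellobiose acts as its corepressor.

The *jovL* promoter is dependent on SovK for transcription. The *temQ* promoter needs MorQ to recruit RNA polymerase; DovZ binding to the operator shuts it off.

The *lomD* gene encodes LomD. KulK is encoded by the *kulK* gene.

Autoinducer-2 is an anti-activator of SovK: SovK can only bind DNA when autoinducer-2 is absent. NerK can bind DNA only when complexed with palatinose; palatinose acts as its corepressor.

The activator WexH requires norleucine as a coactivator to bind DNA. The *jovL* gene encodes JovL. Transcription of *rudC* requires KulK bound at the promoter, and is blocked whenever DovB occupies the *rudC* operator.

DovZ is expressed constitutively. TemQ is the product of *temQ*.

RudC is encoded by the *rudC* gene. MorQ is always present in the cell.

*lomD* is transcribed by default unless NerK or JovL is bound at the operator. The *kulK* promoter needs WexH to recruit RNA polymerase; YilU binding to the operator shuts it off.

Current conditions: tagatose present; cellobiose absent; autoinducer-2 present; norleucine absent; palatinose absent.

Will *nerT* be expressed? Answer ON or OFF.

Norleucine is absent, so WexH is inactive.
Cellobiose is absent, so YilU is inactive.
Required activator WexH is absent, so *kulK* is not transcribed.
So KulK is not produced.
Tagatose is present, so DovB is active.
With repressor DovB bound, *rudC* is not transcribed.
So RudC is not produced.
Palatinose is absent, so NerK is inactive.
Autoinducer-2 is present, so SovK is inactive.
Required activator SovK is absent, so *jovL* is not transcribed.
So JovL is not produced.
With no repressor bound, *lomD* is transcribed.
So LomD is produced and active.
DovZ is produced constitutively and is active.
MorQ is produced constitutively and is active.
With repressor DovZ bound, *temQ* is not transcribed.
So TemQ is not produced.
Activator LomD is present, so *nerT* is transcribed.

ON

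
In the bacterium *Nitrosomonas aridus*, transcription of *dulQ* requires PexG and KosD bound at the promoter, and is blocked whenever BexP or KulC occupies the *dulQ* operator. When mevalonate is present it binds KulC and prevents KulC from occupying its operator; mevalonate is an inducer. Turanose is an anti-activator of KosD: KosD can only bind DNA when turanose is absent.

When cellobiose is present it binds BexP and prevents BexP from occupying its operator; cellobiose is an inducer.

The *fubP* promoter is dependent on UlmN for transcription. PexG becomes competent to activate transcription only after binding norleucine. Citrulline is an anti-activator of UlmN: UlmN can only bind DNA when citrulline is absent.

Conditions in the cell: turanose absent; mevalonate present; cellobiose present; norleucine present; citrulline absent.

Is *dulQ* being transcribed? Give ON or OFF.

Cellobiose is present, so BexP is inactive.
Norleucine is present, so PexG is active.
Turanose is absent, so KosD is active.
Mevalonate is present, so KulC is inactive.
No repressor is bound and PexG and KosD are active, so *dulQ* is transcribed.

ON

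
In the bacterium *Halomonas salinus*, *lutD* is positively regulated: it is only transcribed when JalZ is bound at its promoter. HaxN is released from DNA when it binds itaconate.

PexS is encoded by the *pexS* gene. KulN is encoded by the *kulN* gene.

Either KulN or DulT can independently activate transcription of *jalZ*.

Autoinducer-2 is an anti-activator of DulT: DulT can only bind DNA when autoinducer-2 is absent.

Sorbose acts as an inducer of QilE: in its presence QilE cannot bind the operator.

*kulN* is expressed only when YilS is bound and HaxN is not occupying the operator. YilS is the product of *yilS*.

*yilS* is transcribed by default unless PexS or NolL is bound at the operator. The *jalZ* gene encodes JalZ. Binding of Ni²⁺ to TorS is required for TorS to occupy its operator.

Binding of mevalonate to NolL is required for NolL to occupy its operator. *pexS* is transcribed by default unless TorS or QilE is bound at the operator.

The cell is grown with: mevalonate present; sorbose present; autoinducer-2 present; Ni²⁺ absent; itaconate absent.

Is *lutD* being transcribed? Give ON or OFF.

Ni²⁺ is absent, so TorS is inactive.
Sorbose is present, so QilE is inactive.
With no repressor bound, *pexS* is transcribed.
So PexS is produced and active.
Mevalonate is present, so NolL is active.
With repressor PexS bound, *yilS* is not transcribed.
So YilS is not produced.
Itaconate is absent, so HaxN is active.
With repressor HaxN bound, *kulN* is not transcribed.
So KulN is not produced.
Autoinducer-2 is present, so DulT is inactive.
No activator is available at the *jalZ* promoter, so *jalZ* is not transcribed.
So JalZ is not produced.
Required activator JalZ is absent, so *lutD* is not transcribed.

OFF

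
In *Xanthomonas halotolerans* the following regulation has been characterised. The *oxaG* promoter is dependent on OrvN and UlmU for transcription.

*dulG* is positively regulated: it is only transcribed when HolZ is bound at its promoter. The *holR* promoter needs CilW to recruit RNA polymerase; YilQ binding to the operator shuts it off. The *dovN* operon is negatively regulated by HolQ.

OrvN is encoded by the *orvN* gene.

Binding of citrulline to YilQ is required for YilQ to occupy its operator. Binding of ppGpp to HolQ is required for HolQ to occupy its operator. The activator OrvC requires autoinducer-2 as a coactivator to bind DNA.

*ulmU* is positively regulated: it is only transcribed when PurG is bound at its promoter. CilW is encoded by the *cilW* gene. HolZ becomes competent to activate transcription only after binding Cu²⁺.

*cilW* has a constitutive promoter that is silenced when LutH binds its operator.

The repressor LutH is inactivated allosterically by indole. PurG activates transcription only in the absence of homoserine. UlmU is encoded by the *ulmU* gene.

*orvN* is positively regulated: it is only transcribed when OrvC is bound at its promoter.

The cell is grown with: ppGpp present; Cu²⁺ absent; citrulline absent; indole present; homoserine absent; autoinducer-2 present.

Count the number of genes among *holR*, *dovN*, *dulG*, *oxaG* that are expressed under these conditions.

2

Citrulline is absent, so YilQ is inactive.
Indole is present, so LutH is inactive.
With no repressor bound, *cilW* is transcribed.
So CilW is produced and active.
No repressor is bound and CilW is active, so *holR* is transcribed.
→ *holR* is ON.
ppGpp is present, so HolQ is active.
With repressor HolQ bound, *dovN* is not transcribed.
→ *dovN* is OFF.
Cu²⁺ is absent, so HolZ is inactive.
Required activator HolZ is absent, so *dulG* is not transcribed.
→ *dulG* is OFF.
Autoinducer-2 is present, so OrvC is active.
No repressor is bound and OrvC is active, so *orvN* is transcribed.
So OrvN is produced and active.
Homoserine is absent, so PurG is active.
No repressor is bound and PurG is active, so *ulmU* is transcribed.
So UlmU is produced and active.
No repressor is bound and OrvN and UlmU are active, so *oxaG* is transcribed.
→ *oxaG* is ON.
2 of the 4 genes are transcribed.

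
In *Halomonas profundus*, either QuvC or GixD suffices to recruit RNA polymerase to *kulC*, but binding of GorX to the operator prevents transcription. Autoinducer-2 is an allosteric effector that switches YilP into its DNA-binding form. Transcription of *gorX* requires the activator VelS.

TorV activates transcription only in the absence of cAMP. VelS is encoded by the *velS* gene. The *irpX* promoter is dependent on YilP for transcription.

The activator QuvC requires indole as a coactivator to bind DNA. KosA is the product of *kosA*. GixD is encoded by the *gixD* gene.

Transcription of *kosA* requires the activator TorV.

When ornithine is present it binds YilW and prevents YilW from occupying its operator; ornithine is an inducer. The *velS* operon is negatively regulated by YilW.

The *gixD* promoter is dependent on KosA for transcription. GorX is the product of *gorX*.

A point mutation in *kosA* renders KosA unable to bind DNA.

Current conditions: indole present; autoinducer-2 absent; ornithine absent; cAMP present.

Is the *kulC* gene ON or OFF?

ON

Indole is present, so QuvC is active.
KosA is non-functional in this strain, so it has no effect.
Required activator KosA is absent, so *gixD* is not transcribed.
So GixD is not produced.
Ornithine is absent, so YilW is active.
With repressor YilW bound, *velS* is not transcribed.
So VelS is not produced.
Required activator VelS is absent, so *gorX* is not transcribed.
So GorX is not produced.
Activator QuvC is present, so *kulC* is transcribed.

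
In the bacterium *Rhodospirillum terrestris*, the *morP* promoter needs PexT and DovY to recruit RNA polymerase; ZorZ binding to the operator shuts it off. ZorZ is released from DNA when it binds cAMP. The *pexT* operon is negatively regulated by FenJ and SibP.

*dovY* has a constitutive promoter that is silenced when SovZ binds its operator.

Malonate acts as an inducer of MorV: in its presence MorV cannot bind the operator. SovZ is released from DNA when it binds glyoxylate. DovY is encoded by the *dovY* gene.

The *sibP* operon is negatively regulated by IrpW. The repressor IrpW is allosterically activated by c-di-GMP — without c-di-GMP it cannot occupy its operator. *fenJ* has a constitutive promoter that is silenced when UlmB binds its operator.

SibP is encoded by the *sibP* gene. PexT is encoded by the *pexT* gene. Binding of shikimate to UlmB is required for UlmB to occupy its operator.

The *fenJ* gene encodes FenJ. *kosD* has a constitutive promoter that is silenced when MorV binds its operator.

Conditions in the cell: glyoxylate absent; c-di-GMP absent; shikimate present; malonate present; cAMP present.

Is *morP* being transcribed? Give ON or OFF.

Shikimate is present, so UlmB is active.
With repressor UlmB bound, *fenJ* is not transcribed.
So FenJ is not produced.
c-di-GMP is absent, so IrpW is inactive.
With no repressor bound, *sibP* is transcribed.
So SibP is produced and active.
With repressor SibP bound, *pexT* is not transcribed.
So PexT is not produced.
Glyoxylate is absent, so SovZ is active.
With repressor SovZ bound, *dovY* is not transcribed.
So DovY is not produced.
cAMP is present, so ZorZ is inactive.
Required activator PexT is absent, so *morP* is not transcribed.

OFF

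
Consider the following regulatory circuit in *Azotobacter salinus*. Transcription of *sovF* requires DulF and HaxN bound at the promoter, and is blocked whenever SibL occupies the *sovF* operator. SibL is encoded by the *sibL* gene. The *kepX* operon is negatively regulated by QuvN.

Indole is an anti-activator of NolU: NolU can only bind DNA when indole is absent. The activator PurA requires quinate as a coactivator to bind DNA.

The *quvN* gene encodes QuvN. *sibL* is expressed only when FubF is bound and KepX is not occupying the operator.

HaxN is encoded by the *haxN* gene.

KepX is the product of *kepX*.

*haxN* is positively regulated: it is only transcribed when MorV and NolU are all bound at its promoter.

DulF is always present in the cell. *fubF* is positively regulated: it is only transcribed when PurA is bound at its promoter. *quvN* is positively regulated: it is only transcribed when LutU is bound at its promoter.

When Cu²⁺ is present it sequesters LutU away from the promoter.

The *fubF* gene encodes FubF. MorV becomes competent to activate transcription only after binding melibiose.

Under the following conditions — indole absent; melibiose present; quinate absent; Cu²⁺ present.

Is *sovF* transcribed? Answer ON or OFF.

Quinate is absent, so PurA is inactive.
Required activator PurA is absent, so *fubF* is not transcribed.
So FubF is not produced.
Cu²⁺ is present, so LutU is inactive.
Required activator LutU is absent, so *quvN* is not transcribed.
So QuvN is not produced.
With no repressor bound, *kepX* is transcribed.
So KepX is produced and active.
With repressor KepX bound, *sibL* is not transcribed.
So SibL is not produced.
DulF is produced constitutively and is active.
Melibiose is present, so MorV is active.
Indole is absent, so NolU is active.
No repressor is bound and MorV and NolU are active, so *haxN* is transcribed.
So HaxN is produced and active.
No repressor is bound and DulF and HaxN are active, so *sovF* is transcribed.

ON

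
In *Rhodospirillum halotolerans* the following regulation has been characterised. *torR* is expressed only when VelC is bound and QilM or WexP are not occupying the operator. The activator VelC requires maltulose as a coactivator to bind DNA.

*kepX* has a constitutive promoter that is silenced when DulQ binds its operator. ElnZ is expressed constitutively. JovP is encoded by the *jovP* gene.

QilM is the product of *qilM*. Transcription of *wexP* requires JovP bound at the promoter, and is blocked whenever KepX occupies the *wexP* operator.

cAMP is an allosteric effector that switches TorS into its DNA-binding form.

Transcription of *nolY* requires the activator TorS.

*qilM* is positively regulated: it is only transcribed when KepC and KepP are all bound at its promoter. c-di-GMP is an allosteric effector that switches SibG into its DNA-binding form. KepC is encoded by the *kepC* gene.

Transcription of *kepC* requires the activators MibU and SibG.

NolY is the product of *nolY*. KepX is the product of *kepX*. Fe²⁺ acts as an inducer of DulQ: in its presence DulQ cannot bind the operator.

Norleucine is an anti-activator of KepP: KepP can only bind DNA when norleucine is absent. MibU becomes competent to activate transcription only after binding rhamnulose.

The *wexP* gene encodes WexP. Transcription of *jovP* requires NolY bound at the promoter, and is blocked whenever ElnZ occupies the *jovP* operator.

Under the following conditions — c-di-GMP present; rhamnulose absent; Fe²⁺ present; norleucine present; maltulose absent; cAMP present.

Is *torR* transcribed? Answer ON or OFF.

OFF

Rhamnulose is absent, so MibU is inactive.
c-di-GMP is present, so SibG is active.
Required activator MibU is absent, so *kepC* is not transcribed.
So KepC is not produced.
Norleucine is present, so KepP is inactive.
Required activator KepC is absent, so *qilM* is not transcribed.
So QilM is not produced.
Maltulose is absent, so VelC is inactive.
Fe²⁺ is present, so DulQ is inactive.
With no repressor bound, *kepX* is transcribed.
So KepX is produced and active.
ElnZ is produced constitutively and is active.
cAMP is present, so TorS is active.
No repressor is bound and TorS is active, so *nolY* is transcribed.
So NolY is produced and active.
With repressor ElnZ bound, *jovP* is not transcribed.
So JovP is not produced.
With repressor KepX bound, *wexP* is not transcribed.
So WexP is not produced.
Required activator VelC is absent, so *torR* is not transcribed.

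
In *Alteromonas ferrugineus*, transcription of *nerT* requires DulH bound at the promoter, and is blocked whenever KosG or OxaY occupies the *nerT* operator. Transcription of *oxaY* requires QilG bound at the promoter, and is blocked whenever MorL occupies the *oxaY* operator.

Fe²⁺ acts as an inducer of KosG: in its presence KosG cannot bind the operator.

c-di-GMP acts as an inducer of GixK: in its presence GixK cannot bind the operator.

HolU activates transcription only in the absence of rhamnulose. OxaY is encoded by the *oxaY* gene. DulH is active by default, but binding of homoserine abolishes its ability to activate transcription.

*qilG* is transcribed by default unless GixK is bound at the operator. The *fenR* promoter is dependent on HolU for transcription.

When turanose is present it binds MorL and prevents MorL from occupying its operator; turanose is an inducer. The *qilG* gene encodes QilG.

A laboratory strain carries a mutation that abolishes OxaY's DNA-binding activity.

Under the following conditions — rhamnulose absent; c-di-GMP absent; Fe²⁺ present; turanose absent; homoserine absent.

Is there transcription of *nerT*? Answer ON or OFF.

ON

Fe²⁺ is present, so KosG is inactive.
Homoserine is absent, so DulH is active.
OxaY is non-functional in this strain, so it has no effect.
No repressor is bound and DulH is active, so *nerT* is transcribed.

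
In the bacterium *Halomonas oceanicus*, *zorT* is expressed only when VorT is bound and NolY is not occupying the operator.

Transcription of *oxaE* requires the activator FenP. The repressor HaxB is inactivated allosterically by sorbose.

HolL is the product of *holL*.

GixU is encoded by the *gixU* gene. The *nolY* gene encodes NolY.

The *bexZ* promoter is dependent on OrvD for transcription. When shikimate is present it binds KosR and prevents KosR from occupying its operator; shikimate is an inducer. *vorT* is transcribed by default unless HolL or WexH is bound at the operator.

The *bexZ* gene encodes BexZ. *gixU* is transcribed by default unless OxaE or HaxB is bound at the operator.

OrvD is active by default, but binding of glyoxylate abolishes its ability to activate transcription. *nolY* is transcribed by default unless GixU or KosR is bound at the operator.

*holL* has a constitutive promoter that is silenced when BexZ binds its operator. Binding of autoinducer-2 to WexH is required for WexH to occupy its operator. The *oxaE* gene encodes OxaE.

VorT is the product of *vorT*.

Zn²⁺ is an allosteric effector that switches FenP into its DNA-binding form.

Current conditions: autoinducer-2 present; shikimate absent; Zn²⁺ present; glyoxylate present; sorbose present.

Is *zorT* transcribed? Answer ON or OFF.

Zn²⁺ is present, so FenP is active.
No repressor is bound and FenP is active, so *oxaE* is transcribed.
So OxaE is produced and active.
Sorbose is present, so HaxB is inactive.
With repressor OxaE bound, *gixU* is not transcribed.
So GixU is not produced.
Shikimate is absent, so KosR is active.
With repressor KosR bound, *nolY* is not transcribed.
So NolY is not produced.
Glyoxylate is present, so OrvD is inactive.
Required activator OrvD is absent, so *bexZ* is not transcribed.
So BexZ is not produced.
With no repressor bound, *holL* is transcribed.
So HolL is produced and active.
Autoinducer-2 is present, so WexH is active.
With repressor HolL bound, *vorT* is not transcribed.
So VorT is not produced.
Required activator VorT is absent, so *zorT* is not transcribed.

OFF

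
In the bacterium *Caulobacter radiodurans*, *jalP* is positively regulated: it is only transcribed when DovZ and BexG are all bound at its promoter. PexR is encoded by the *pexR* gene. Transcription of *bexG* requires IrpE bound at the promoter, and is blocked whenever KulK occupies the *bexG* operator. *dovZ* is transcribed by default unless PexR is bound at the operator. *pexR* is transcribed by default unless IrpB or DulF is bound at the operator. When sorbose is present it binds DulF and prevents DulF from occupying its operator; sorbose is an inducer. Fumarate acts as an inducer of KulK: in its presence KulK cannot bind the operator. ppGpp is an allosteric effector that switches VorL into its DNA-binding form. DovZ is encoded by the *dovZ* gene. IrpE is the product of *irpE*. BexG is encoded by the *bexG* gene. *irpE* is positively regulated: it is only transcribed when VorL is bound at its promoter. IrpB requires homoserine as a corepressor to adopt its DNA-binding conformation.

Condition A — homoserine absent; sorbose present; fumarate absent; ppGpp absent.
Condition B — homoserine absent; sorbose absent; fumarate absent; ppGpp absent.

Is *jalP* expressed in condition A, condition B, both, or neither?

neither

Condition A:
Homoserine is absent, so IrpB is inactive.
Sorbose is present, so DulF is inactive.
With no repressor bound, *pexR* is transcribed.
So PexR is produced and active.
With repressor PexR bound, *dovZ* is not transcribed.
So DovZ is not produced.
Fumarate is absent, so KulK is active.
ppGpp is absent, so VorL is inactive.
Required activator VorL is absent, so *irpE* is not transcribed.
So IrpE is not produced.
With repressor KulK bound, *bexG* is not transcribed.
So BexG is not produced.
Required activator DovZ is absent, so *jalP* is not transcribed.
→ *jalP* is OFF in A.
Condition B:
Homoserine is absent, so IrpB is inactive.
Sorbose is absent, so DulF is active.
With repressor DulF bound, *pexR* is not transcribed.
So PexR is not produced.
With no repressor bound, *dovZ* is transcribed.
So DovZ is produced and active.
Fumarate is absent, so KulK is active.
ppGpp is absent, so VorL is inactive.
Required activator VorL is absent, so *irpE* is not transcribed.
So IrpE is not produced.
With repressor KulK bound, *bexG* is not transcribed.
So BexG is not produced.
Required activator BexG is absent, so *jalP* is not transcribed.
→ *jalP* is OFF in B.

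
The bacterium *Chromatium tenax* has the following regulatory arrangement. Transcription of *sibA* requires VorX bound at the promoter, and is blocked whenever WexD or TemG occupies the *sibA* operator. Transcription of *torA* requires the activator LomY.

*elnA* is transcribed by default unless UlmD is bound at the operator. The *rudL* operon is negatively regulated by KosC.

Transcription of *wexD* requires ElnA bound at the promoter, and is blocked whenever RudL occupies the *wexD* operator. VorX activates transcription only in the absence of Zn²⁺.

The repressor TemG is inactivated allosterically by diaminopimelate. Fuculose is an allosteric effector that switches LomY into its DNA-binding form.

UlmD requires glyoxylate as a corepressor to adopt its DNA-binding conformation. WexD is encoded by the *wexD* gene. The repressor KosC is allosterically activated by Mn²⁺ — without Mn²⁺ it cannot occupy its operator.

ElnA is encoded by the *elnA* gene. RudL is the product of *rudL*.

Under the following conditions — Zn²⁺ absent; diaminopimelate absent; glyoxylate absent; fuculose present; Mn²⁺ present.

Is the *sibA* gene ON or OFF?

Glyoxylate is absent, so UlmD is inactive.
With no repressor bound, *elnA* is transcribed.
So ElnA is produced and active.
Mn²⁺ is present, so KosC is active.
With repressor KosC bound, *rudL* is not transcribed.
So RudL is not produced.
No repressor is bound and ElnA is active, so *wexD* is transcribed.
So WexD is produced and active.
Zn²⁺ is absent, so VorX is active.
Diaminopimelate is absent, so TemG is active.
With repressor WexD bound, *sibA* is not transcribed.

OFF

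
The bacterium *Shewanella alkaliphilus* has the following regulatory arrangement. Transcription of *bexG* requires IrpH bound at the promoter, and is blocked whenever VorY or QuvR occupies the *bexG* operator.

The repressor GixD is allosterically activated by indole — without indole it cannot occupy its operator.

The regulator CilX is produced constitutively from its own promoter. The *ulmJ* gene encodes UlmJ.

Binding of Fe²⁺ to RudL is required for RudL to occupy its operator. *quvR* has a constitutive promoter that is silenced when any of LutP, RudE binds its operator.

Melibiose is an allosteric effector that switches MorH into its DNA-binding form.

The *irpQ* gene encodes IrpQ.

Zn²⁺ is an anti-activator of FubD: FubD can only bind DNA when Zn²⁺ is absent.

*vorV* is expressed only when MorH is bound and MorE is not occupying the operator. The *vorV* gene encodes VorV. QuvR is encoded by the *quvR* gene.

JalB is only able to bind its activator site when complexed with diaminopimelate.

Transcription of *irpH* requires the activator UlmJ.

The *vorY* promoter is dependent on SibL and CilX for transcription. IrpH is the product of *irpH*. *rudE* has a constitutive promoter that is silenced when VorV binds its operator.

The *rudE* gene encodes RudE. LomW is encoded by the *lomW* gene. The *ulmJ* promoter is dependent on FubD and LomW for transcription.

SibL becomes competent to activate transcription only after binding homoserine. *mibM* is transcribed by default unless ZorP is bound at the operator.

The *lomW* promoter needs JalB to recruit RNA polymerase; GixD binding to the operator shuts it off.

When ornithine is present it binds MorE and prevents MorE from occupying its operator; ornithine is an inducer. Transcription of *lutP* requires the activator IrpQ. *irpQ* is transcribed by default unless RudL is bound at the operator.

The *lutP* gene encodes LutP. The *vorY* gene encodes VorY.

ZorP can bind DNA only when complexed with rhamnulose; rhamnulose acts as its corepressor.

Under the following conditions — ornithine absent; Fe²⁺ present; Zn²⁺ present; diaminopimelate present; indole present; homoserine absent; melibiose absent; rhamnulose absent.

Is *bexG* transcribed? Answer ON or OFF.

Homoserine is absent, so SibL is inactive.
CilX is produced constitutively and is active.
Required activator SibL is absent, so *vorY* is not transcribed.
So VorY is not produced.
Zn²⁺ is present, so FubD is inactive.
Indole is present, so GixD is active.
Diaminopimelate is present, so JalB is active.
With repressor GixD bound, *lomW* is not transcribed.
So LomW is not produced.
Required activator FubD is absent, so *ulmJ* is not transcribed.
So UlmJ is not produced.
Required activator UlmJ is absent, so *irpH* is not transcribed.
So IrpH is not produced.
Fe²⁺ is present, so RudL is active.
With repressor RudL bound, *irpQ* is not transcribed.
So IrpQ is not produced.
Required activator IrpQ is absent, so *lutP* is not transcribed.
So LutP is not produced.
Melibiose is absent, so MorH is inactive.
Ornithine is absent, so MorE is active.
With repressor MorE bound, *vorV* is not transcribed.
So VorV is not produced.
With no repressor bound, *rudE* is transcribed.
So RudE is produced and active.
With repressor RudE bound, *quvR* is not transcribed.
So QuvR is not produced.
Required activator IrpH is absent, so *bexG* is not transcribed.

OFF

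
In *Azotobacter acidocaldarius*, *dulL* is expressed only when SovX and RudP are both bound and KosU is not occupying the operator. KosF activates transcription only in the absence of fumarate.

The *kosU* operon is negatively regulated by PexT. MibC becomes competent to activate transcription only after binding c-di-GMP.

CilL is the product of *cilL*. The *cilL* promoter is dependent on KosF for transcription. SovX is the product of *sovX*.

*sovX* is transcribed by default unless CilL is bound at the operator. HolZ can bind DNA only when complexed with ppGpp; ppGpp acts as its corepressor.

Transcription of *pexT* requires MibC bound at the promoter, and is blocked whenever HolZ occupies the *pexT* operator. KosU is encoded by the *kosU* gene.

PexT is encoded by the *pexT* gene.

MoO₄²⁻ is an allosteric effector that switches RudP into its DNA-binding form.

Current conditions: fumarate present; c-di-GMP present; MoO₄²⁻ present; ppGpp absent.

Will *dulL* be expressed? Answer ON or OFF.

Fumarate is present, so KosF is inactive.
Required activator KosF is absent, so *cilL* is not transcribed.
So CilL is not produced.
With no repressor bound, *sovX* is transcribed.
So SovX is produced and active.
MoO₄²⁻ is present, so RudP is active.
c-di-GMP is present, so MibC is active.
ppGpp is absent, so HolZ is inactive.
No repressor is bound and MibC is active, so *pexT* is transcribed.
So PexT is produced and active.
With repressor PexT bound, *kosU* is not transcribed.
So KosU is not produced.
No repressor is bound and SovX and RudP are active, so *dulL* is transcribed.

ON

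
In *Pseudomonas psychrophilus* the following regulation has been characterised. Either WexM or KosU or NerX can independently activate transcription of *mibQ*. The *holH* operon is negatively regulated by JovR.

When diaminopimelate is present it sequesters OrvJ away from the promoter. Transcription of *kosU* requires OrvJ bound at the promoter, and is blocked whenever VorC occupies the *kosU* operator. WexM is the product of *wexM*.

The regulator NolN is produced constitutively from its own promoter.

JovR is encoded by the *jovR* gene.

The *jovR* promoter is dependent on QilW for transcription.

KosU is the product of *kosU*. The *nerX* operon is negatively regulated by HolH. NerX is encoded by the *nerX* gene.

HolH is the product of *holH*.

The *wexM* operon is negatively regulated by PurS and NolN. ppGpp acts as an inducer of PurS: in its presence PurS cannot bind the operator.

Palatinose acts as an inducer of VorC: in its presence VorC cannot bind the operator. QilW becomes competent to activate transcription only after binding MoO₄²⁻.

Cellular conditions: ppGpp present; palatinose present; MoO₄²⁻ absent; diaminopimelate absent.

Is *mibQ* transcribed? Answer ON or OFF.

ppGpp is present, so PurS is inactive.
NolN is produced constitutively and is active.
With repressor NolN bound, *wexM* is not transcribed.
So WexM is not produced.
Diaminopimelate is absent, so OrvJ is active.
Palatinose is present, so VorC is inactive.
No repressor is bound and OrvJ is active, so *kosU* is transcribed.
So KosU is produced and active.
MoO₄²⁻ is absent, so QilW is inactive.
Required activator QilW is absent, so *jovR* is not transcribed.
So JovR is not produced.
With no repressor bound, *holH* is transcribed.
So HolH is produced and active.
With repressor HolH bound, *nerX* is not transcribed.
So NerX is not produced.
Activator KosU is present, so *mibQ* is transcribed.

ON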